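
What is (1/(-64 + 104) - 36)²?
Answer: 2070721/1600 ≈ 1294.2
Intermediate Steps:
(1/(-64 + 104) - 36)² = (1/40 - 36)² = (-1439/40)² = 2070721/1600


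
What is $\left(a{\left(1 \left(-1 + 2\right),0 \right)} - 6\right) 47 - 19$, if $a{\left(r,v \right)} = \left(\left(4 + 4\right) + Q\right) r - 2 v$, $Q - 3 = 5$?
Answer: $451$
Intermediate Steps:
$Q = 8$ ($Q = 3 + 5 = 8$)
$a{\left(r,v \right)} = - 2 v + 16 r$ ($a{\left(r,v \right)} = \left(\left(4 + 4\right) + 8\right) r - 2 v = \left(8 + 8\right) r - 2 v = 16 r - 2 v = - 2 v + 16 r$)
$\left(a{\left(1 \left(-1 + 2\right),0 \right)} - 6\right) 47 - 19 = \left(\left(\left(-2\right) 0 + 16 \cdot 1 \left(-1 + 2\right)\right) - 6\right) 47 - 19 = \left(\left(0 + 16 \cdot 1 \cdot 1\right) - 6\right) 47 - 19 = \left(\left(0 + 16 \cdot 1\right) - 6\right) 47 - 19 = \left(\left(0 + 16\right) - 6\right) 47 - 19 = \left(16 - 6\right) 47 - 19 = 10 \cdot 47 - 19 = 470 - 19 = 451$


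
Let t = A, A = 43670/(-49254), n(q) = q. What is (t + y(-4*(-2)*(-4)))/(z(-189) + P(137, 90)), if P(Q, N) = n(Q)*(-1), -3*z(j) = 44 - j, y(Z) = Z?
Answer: 35213/229852 ≈ 0.15320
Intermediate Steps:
z(j) = -44/3 + j/3 (z(j) = -(44 - j)/3 = -44/3 + j/3)
A = -21835/24627 (A = 43670*(-1/49254) = -21835/24627 ≈ -0.88663)
t = -21835/24627 ≈ -0.88663
P(Q, N) = -Q (P(Q, N) = Q*(-1) = -Q)
(t + y(-4*(-2)*(-4)))/(z(-189) + P(137, 90)) = (-21835/24627 - 4*(-2)*(-4))/((-44/3 + (⅓)*(-189)) - 1*137) = (-21835/24627 + 8*(-4))/((-44/3 - 63) - 137) = (-21835/24627 - 32)/(-233/3 - 137) = -809899/(24627*(-644/3)) = -809899/24627*(-3/644) = 35213/229852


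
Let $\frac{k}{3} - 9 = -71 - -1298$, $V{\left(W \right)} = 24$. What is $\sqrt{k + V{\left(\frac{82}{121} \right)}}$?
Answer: $2 \sqrt{933} \approx 61.09$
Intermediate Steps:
$k = 3708$ ($k = 27 + 3 \left(-71 - -1298\right) = 27 + 3 \left(-71 + 1298\right) = 27 + 3 \cdot 1227 = 27 + 3681 = 3708$)
$\sqrt{k + V{\left(\frac{82}{121} \right)}} = \sqrt{3708 + 24} = \sqrt{3732} = 2 \sqrt{933}$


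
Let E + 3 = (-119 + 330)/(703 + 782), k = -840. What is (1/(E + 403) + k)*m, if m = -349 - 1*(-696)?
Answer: -173200106985/594211 ≈ -2.9148e+5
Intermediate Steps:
E = -4244/1485 (E = -3 + (-119 + 330)/(703 + 782) = -3 + 211/1485 = -4244/1485 ≈ -2.8579)
m = 347 (m = -349 + 696 = 347)
(1/(E + 403) + k)*m = (1/(-4244/1485 + 403) - 840)*347 = (1/(594211/1485) - 840)*347 = (1485/594211 - 840)*347 = -499135755/594211*347 = -173200106985/594211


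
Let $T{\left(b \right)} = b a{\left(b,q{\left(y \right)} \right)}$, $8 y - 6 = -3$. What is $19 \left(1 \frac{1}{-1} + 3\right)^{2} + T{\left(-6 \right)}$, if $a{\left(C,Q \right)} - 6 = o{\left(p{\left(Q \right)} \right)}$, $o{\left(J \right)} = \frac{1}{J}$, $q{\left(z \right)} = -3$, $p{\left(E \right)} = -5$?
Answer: $\frac{206}{5} \approx 41.2$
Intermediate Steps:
$y = \frac{3}{8}$ ($y = \frac{3}{4} + \frac{1}{8} \left(-3\right) = \frac{3}{4} - \frac{3}{8} = \frac{3}{8} \approx 0.375$)
$a{\left(C,Q \right)} = \frac{29}{5}$ ($a{\left(C,Q \right)} = 6 + \frac{1}{-5} = 6 - \frac{1}{5} = \frac{29}{5}$)
$T{\left(b \right)} = \frac{29 b}{5}$ ($T{\left(b \right)} = b \frac{29}{5} = \frac{29 b}{5}$)
$19 \left(1 \frac{1}{-1} + 3\right)^{2} + T{\left(-6 \right)} = 19 \left(1 \frac{1}{-1} + 3\right)^{2} + \frac{29}{5} \left(-6\right) = 19 \left(1 \left(-1\right) + 3\right)^{2} - \frac{174}{5} = 19 \left(-1 + 3\right)^{2} - \frac{174}{5} = 19 \cdot 2^{2} - \frac{174}{5} = 19 \cdot 4 - \frac{174}{5} = 76 - \frac{174}{5} = \frac{206}{5}$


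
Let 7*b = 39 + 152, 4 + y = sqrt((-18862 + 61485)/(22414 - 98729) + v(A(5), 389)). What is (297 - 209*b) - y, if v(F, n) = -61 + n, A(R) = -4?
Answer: -37812/7 - sqrt(1907012411555)/76315 ≈ -5419.8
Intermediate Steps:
y = -4 + sqrt(1907012411555)/76315 (y = -4 + sqrt((-18862 + 61485)/(22414 - 98729) + (-61 + 389)) = -4 + sqrt(42623/(-76315) + 328) = -4 + sqrt(42623*(-1/76315) + 328) = -4 + sqrt(-42623/76315 + 328) = -4 + sqrt(24988697/76315) = -4 + sqrt(1907012411555)/76315 ≈ 14.095)
b = 191/7 (b = (39 + 152)/7 = (1/7)*191 = 191/7 ≈ 27.286)
(297 - 209*b) - y = (297 - 209*191/7) - (-4 + sqrt(1907012411555)/76315) = (297 - 39919/7) + (4 - sqrt(1907012411555)/76315) = -37840/7 + (4 - sqrt(1907012411555)/76315) = -37812/7 - sqrt(1907012411555)/76315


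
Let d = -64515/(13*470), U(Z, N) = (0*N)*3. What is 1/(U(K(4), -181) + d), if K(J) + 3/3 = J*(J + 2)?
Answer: -1222/12903 ≈ -0.094707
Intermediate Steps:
K(J) = -1 + J*(2 + J) (K(J) = -1 + J*(J + 2) = -1 + J*(2 + J))
U(Z, N) = 0 (U(Z, N) = 0*3 = 0)
d = -12903/1222 (d = -64515/6110 = -64515*1/6110 = -12903/1222 ≈ -10.559)
1/(U(K(4), -181) + d) = 1/(0 - 12903/1222) = 1/(-12903/1222) = -1222/12903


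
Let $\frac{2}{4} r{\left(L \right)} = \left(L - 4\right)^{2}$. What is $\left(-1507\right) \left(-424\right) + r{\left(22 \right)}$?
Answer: $639616$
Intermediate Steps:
$r{\left(L \right)} = 2 \left(-4 + L\right)^{2}$ ($r{\left(L \right)} = 2 \left(L - 4\right)^{2} = 2 \left(-4 + L\right)^{2}$)
$\left(-1507\right) \left(-424\right) + r{\left(22 \right)} = \left(-1507\right) \left(-424\right) + 2 \left(-4 + 22\right)^{2} = 638968 + 2 \cdot 18^{2} = 638968 + 2 \cdot 324 = 638968 + 648 = 639616$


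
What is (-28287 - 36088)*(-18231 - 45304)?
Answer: 4090065625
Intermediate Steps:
(-28287 - 36088)*(-18231 - 45304) = -64375*(-63535) = 4090065625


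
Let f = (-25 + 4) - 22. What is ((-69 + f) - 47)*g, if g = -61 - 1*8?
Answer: 10971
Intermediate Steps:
f = -43 (f = -21 - 22 = -43)
g = -69 (g = -61 - 8 = -69)
((-69 + f) - 47)*g = ((-69 - 43) - 47)*(-69) = (-112 - 47)*(-69) = -159*(-69) = 10971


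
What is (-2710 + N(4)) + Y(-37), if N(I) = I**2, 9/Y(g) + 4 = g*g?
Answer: -1225767/455 ≈ -2694.0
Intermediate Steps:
Y(g) = 9/(-4 + g**2) (Y(g) = 9/(-4 + g*g) = 9/(-4 + g**2))
(-2710 + N(4)) + Y(-37) = (-2710 + 4**2) + 9/(-4 + (-37)**2) = (-2710 + 16) + 9/(-4 + 1369) = -2694 + 9/1365 = -2694 + 9*(1/1365) = -2694 + 3/455 = -1225767/455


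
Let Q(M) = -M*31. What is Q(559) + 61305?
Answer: 43976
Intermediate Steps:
Q(M) = -31*M
Q(559) + 61305 = -31*559 + 61305 = -17329 + 61305 = 43976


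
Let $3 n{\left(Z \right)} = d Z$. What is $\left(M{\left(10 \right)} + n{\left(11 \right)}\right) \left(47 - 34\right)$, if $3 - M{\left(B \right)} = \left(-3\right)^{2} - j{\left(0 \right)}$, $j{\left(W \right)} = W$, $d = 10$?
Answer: $\frac{1196}{3} \approx 398.67$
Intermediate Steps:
$n{\left(Z \right)} = \frac{10 Z}{3}$
$M{\left(B \right)} = -6$ ($M{\left(B \right)} = 3 - \left(\left(-3\right)^{2} - 0\right) = 3 - \left(9 + 0\right) = 3 - 9 = -6$)
$\left(M{\left(10 \right)} + n{\left(11 \right)}\right) \left(47 - 34\right) = \left(-6 + \frac{10}{3} \cdot 11\right) \left(47 - 34\right) = \left(-6 + \frac{110}{3}\right) \left(47 - 34\right) = \frac{92}{3} \cdot 13 = \frac{1196}{3}$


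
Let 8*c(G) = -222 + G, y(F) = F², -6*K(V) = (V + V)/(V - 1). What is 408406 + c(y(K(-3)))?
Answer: 52272417/128 ≈ 4.0838e+5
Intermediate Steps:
K(V) = -V/(3*(-1 + V)) (K(V) = -(V + V)/(6*(V - 1)) = -2*V/(6*(-1 + V)) = -V/(3*(-1 + V)))
c(G) = -111/4 + G/8 (c(G) = (-222 + G)/8 = -111/4 + G/8)
408406 + c(y(K(-3))) = 408406 + (-111/4 + (-1*(-3)/(-3 + 3*(-3)))²/8) = 408406 + (-111/4 + (-1*(-3)/(-3 - 9))²/8) = 408406 + (-111/4 + (-1*(-3)/(-12))²/8) = 408406 + (-111/4 + (-1*(-3)*(-1/12))²/8) = 408406 + (-111/4 + (-¼)²/8) = 408406 + (-111/4 + (⅛)*(1/16)) = 408406 + (-111/4 + 1/128) = 408406 - 3551/128 = 52272417/128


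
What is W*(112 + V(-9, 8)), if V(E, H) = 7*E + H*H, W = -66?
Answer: -7458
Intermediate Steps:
V(E, H) = H² + 7*E (V(E, H) = 7*E + H² = H² + 7*E)
W*(112 + V(-9, 8)) = -66*(112 + (8² + 7*(-9))) = -66*(112 + (64 - 63)) = -66*(112 + 1) = -66*113 = -7458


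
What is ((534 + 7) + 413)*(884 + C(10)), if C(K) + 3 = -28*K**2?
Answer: -1830726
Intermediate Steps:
C(K) = -3 - 28*K**2
((534 + 7) + 413)*(884 + C(10)) = ((534 + 7) + 413)*(884 + (-3 - 28*10**2)) = (541 + 413)*(884 + (-3 - 28*100)) = 954*(884 + (-3 - 2800)) = 954*(884 - 2803) = 954*(-1919) = -1830726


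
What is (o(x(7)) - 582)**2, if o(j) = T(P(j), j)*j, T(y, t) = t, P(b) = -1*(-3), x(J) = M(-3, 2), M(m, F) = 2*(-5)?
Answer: 232324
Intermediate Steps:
M(m, F) = -10
x(J) = -10
P(b) = 3
o(j) = j**2 (o(j) = j*j = j**2)
(o(x(7)) - 582)**2 = ((-10)**2 - 582)**2 = (100 - 582)**2 = (-482)**2 = 232324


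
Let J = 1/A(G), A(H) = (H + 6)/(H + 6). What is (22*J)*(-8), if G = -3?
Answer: -176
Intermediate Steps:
A(H) = 1 (A(H) = (6 + H)/(6 + H) = 1)
J = 1 (J = 1/1 = 1)
(22*J)*(-8) = (22*1)*(-8) = 22*(-8) = -176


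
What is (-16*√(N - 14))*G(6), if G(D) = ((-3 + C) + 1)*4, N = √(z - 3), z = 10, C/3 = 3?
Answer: -448*I*√(14 - √7) ≈ -1509.6*I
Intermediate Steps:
C = 9 (C = 3*3 = 9)
N = √7 (N = √(10 - 3) = √7 ≈ 2.6458)
G(D) = 28 (G(D) = ((-3 + 9) + 1)*4 = (6 + 1)*4 = 7*4 = 28)
(-16*√(N - 14))*G(6) = -16*√(√7 - 14)*28 = -16*√(-14 + √7)*28 = -448*√(-14 + √7)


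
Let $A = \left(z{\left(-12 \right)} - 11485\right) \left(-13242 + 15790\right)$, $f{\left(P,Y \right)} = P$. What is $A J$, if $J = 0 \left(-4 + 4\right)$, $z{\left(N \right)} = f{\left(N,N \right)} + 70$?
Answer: $0$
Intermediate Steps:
$z{\left(N \right)} = 70 + N$ ($z{\left(N \right)} = N + 70 = 70 + N$)
$J = 0$ ($J = 0 \cdot 0 = 0$)
$A = -29115996$ ($A = \left(\left(70 - 12\right) - 11485\right) \left(-13242 + 15790\right) = \left(58 - 11485\right) 2548 = \left(-11427\right) 2548 = -29115996$)
$A J = \left(-29115996\right) 0 = 0$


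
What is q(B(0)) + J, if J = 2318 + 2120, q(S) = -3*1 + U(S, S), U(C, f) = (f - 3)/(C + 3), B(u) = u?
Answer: 4434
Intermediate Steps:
U(C, f) = (-3 + f)/(3 + C)
q(S) = -3 + (-3 + S)/(3 + S) (q(S) = -3*1 + (-3 + S)/(3 + S) = -3 + (-3 + S)/(3 + S))
J = 4438
q(B(0)) + J = 2*(-6 - 1*0)/(3 + 0) + 4438 = 2*(-6 + 0)/3 + 4438 = 2*(⅓)*(-6) + 4438 = -4 + 4438 = 4434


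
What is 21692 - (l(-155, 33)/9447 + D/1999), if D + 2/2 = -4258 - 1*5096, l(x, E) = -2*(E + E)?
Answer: 136577454743/6294851 ≈ 21697.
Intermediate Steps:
l(x, E) = -4*E
D = -9355 (D = -1 + (-4258 - 1*5096) = -1 + (-4258 - 5096) = -1 - 9354 = -9355)
21692 - (l(-155, 33)/9447 + D/1999) = 21692 - (-4*33/9447 - 9355/1999) = 21692 - (-132*1/9447 - 9355*1/1999) = 21692 - (-44/3149 - 9355/1999) = 21692 - 1*(-29546851/6294851) = 21692 + 29546851/6294851 = 136577454743/6294851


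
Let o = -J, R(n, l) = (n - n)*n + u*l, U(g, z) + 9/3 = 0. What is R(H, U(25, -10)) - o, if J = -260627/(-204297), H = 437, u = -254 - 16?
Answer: 165741197/204297 ≈ 811.28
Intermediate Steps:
u = -270
U(g, z) = -3 (U(g, z) = -3 + 0 = -3)
J = 260627/204297 (J = -260627*(-1/204297) = 260627/204297 ≈ 1.2757)
R(n, l) = -270*l (R(n, l) = (n - n)*n - 270*l = 0*n - 270*l = 0 - 270*l = -270*l)
o = -260627/204297 (o = -1*260627/204297 = -260627/204297 ≈ -1.2757)
R(H, U(25, -10)) - o = -270*(-3) - 1*(-260627/204297) = 810 + 260627/204297 = 165741197/204297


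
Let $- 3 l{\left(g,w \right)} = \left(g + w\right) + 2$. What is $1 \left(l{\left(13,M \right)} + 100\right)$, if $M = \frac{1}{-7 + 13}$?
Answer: $\frac{1709}{18} \approx 94.944$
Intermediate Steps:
$M = \frac{1}{6} \approx 0.16667$
$l{\left(g,w \right)} = - \frac{2}{3} - \frac{g}{3} - \frac{w}{3}$ ($l{\left(g,w \right)} = - \frac{\left(g + w\right) + 2}{3} = - \frac{2 + g + w}{3} = - \frac{2}{3} - \frac{g}{3} - \frac{w}{3}$)
$1 \left(l{\left(13,M \right)} + 100\right) = 1 \left(\left(- \frac{2}{3} - \frac{13}{3} - \frac{1}{18}\right) + 100\right) = 1 \left(- \frac{91}{18} + 100\right) = 1 \cdot \frac{1709}{18} = \frac{1709}{18}$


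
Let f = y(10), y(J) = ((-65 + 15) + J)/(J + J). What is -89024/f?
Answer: 44512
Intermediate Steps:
y(J) = (-50 + J)/(2*J) (y(J) = (-50 + J)/((2*J)) = (-50 + J)*(1/(2*J)) = (-50 + J)/(2*J))
f = -2 (f = (½)*(-50 + 10)/10 = (½)*(⅒)*(-40) = -2)
-89024/f = -89024/(-2) = -89024*(-½) = 44512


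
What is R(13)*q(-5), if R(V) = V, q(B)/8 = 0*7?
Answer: 0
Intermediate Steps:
q(B) = 0 (q(B) = 8*(0*7) = 8*0 = 0)
R(13)*q(-5) = 13*0 = 0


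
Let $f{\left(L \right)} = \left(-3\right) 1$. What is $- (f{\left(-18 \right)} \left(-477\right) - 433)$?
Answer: $-998$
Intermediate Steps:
$f{\left(L \right)} = -3$
$- (f{\left(-18 \right)} \left(-477\right) - 433) = - (\left(-3\right) \left(-477\right) - 433) = - (1431 - 433) = \left(-1\right) 998 = -998$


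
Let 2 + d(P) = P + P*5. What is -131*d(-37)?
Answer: 29344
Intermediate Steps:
d(P) = -2 + 6*P (d(P) = -2 + (P + P*5) = -2 + (P + 5*P) = -2 + 6*P)
-131*d(-37) = -131*(-2 + 6*(-37)) = -131*(-2 - 222) = -131*(-224) = 29344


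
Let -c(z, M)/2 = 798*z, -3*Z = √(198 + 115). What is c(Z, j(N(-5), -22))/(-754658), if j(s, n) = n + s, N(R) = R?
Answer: -266*√313/377329 ≈ -0.012472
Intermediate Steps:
Z = -√313/3 (Z = -√(198 + 115)/3 = -√313/3 ≈ -5.8973)
c(z, M) = -1596*z
c(Z, j(N(-5), -22))/(-754658) = -(-532)*√313/(-754658) = (532*√313)*(-1/754658) = -266*√313/377329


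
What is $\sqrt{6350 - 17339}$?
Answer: $3 i \sqrt{1221} \approx 104.83 i$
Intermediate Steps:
$\sqrt{6350 - 17339} = \sqrt{-10989} = 3 i \sqrt{1221}$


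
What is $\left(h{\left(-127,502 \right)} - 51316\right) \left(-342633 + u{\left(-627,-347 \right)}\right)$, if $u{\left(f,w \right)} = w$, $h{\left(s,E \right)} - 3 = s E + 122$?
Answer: $39423836100$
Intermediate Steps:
$h{\left(s,E \right)} = 125 + E s$ ($h{\left(s,E \right)} = 3 + \left(s E + 122\right) = 3 + \left(E s + 122\right) = 3 + \left(122 + E s\right) = 125 + E s$)
$\left(h{\left(-127,502 \right)} - 51316\right) \left(-342633 + u{\left(-627,-347 \right)}\right) = \left(\left(125 + 502 \left(-127\right)\right) - 51316\right) \left(-342633 - 347\right) = \left(\left(125 - 63754\right) - 51316\right) \left(-342980\right) = \left(-63629 - 51316\right) \left(-342980\right) = \left(-114945\right) \left(-342980\right) = 39423836100$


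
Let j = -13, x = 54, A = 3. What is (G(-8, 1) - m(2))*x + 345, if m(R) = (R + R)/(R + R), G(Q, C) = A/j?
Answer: 3621/13 ≈ 278.54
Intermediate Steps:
G(Q, C) = -3/13 (G(Q, C) = 3/(-13) = 3*(-1/13) = -3/13)
m(R) = 1 (m(R) = (2*R)/((2*R)) = (2*R)*(1/(2*R)) = 1)
(G(-8, 1) - m(2))*x + 345 = (-3/13 - 1*1)*54 + 345 = (-3/13 - 1)*54 + 345 = -16/13*54 + 345 = -864/13 + 345 = 3621/13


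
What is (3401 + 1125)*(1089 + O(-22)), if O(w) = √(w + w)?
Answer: 4928814 + 9052*I*√11 ≈ 4.9288e+6 + 30022.0*I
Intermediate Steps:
O(w) = √2*√w (O(w) = √(2*w) = √2*√w)
(3401 + 1125)*(1089 + O(-22)) = (3401 + 1125)*(1089 + √2*√(-22)) = 4526*(1089 + √2*(I*√22)) = 4526*(1089 + 2*I*√11) = 4928814 + 9052*I*√11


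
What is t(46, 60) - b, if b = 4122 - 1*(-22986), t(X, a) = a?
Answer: -27048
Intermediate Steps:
b = 27108 (b = 4122 + 22986 = 27108)
t(46, 60) - b = 60 - 1*27108 = 60 - 27108 = -27048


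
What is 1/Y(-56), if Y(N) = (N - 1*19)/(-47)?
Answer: 47/75 ≈ 0.62667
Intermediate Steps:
Y(N) = 19/47 - N/47 (Y(N) = (N - 19)*(-1/47) = (-19 + N)*(-1/47) = 19/47 - N/47)
1/Y(-56) = 1/(19/47 - 1/47*(-56)) = 1/(19/47 + 56/47) = 1/(75/47) = 47/75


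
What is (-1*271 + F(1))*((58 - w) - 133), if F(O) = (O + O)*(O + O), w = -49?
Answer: 6942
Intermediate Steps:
F(O) = 4*O² (F(O) = (2*O)*(2*O) = 4*O²)
(-1*271 + F(1))*((58 - w) - 133) = (-1*271 + 4*1²)*((58 - 1*(-49)) - 133) = (-271 + 4*1)*((58 + 49) - 133) = (-271 + 4)*(107 - 133) = -267*(-26) = 6942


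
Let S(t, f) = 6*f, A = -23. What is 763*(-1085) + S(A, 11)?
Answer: -827789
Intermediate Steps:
763*(-1085) + S(A, 11) = 763*(-1085) + 6*11 = -827855 + 66 = -827789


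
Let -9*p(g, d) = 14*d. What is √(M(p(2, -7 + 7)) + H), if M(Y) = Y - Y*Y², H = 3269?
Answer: √3269 ≈ 57.175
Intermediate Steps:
p(g, d) = -14*d/9
M(Y) = Y - Y³
√(M(p(2, -7 + 7)) + H) = √((-14*(-7 + 7)/9 - (-14*(-7 + 7)/9)³) + 3269) = √((-14/9*0 - (-14/9*0)³) + 3269) = √((0 - 1*0³) + 3269) = √((0 - 1*0) + 3269) = √((0 + 0) + 3269) = √(0 + 3269) = √3269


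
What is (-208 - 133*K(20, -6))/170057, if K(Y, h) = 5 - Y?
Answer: 1787/170057 ≈ 0.010508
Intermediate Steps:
(-208 - 133*K(20, -6))/170057 = (-208 - 133*(5 - 1*20))/170057 = (-208 - 133*(5 - 20))*(1/170057) = (-208 - 133*(-15))*(1/170057) = (-208 + 1995)*(1/170057) = 1787*(1/170057) = 1787/170057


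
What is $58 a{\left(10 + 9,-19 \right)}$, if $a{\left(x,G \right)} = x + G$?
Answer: $0$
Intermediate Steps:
$a{\left(x,G \right)} = G + x$
$58 a{\left(10 + 9,-19 \right)} = 58 \left(-19 + \left(10 + 9\right)\right) = 58 \left(-19 + 19\right) = 58 \cdot 0 = 0$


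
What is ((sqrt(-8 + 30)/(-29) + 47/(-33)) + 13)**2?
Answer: 122746042/915849 - 764*sqrt(22)/957 ≈ 130.28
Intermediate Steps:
((sqrt(-8 + 30)/(-29) + 47/(-33)) + 13)**2 = ((sqrt(22)*(-1/29) + 47*(-1/33)) + 13)**2 = ((-sqrt(22)/29 - 47/33) + 13)**2 = ((-47/33 - sqrt(22)/29) + 13)**2 = (382/33 - sqrt(22)/29)**2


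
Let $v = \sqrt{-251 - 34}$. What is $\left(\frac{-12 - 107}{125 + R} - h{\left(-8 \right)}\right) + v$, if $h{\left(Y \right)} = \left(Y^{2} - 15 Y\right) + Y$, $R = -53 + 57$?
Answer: $- \frac{22823}{129} + i \sqrt{285} \approx -176.92 + 16.882 i$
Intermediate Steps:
$R = 4$
$h{\left(Y \right)} = Y^{2} - 14 Y$
$v = i \sqrt{285}$ ($v = \sqrt{-285} = i \sqrt{285} \approx 16.882 i$)
$\left(\frac{-12 - 107}{125 + R} - h{\left(-8 \right)}\right) + v = \left(\frac{-12 - 107}{125 + 4} - - 8 \left(-14 - 8\right)\right) + i \sqrt{285} = \left(- \frac{119}{129} - \left(-8\right) \left(-22\right)\right) + i \sqrt{285} = \left(\left(-119\right) \frac{1}{129} - 176\right) + i \sqrt{285} = \left(- \frac{119}{129} - 176\right) + i \sqrt{285} = - \frac{22823}{129} + i \sqrt{285}$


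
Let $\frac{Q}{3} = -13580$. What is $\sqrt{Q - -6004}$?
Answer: $4 i \sqrt{2171} \approx 186.38 i$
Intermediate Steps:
$Q = -40740$ ($Q = 3 \left(-13580\right) = -40740$)
$\sqrt{Q - -6004} = \sqrt{-40740 - -6004} = \sqrt{-40740 + 6004} = \sqrt{-34736} = 4 i \sqrt{2171}$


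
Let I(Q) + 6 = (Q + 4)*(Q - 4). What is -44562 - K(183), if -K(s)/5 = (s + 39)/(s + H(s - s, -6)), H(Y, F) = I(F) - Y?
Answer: -8777604/197 ≈ -44556.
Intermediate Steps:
I(Q) = -6 + (-4 + Q)*(4 + Q) (I(Q) = -6 + (Q + 4)*(Q - 4) = -6 + (4 + Q)*(-4 + Q) = -6 + (-4 + Q)*(4 + Q))
H(Y, F) = -22 + F² - Y (H(Y, F) = (-22 + F²) - Y = -22 + F² - Y)
K(s) = -5*(39 + s)/(14 + s) (K(s) = -5*(s + 39)/(s + (-22 + (-6)² - (s - s))) = -5*(39 + s)/(s + (-22 + 36 - 1*0)) = -5*(39 + s)/(s + (-22 + 36 + 0)) = -5*(39 + s)/(s + 14) = -5*(39 + s)/(14 + s))
-44562 - K(183) = -44562 - 5*(-39 - 1*183)/(14 + 183) = -44562 - 5*(-39 - 183)/197 = -44562 - 5*(-222)/197 = -44562 - 1*(-1110/197) = -44562 + 1110/197 = -8777604/197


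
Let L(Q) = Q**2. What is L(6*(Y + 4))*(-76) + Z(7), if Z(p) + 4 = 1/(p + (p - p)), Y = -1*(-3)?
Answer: -938475/7 ≈ -1.3407e+5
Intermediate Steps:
Y = 3
Z(p) = -4 + 1/p (Z(p) = -4 + 1/(p + (p - p)) = -4 + 1/(p + 0) = -4 + 1/p)
L(6*(Y + 4))*(-76) + Z(7) = (6*(3 + 4))**2*(-76) + (-4 + 1/7) = (6*7)**2*(-76) + (-4 + 1/7) = 42**2*(-76) - 27/7 = 1764*(-76) - 27/7 = -134064 - 27/7 = -938475/7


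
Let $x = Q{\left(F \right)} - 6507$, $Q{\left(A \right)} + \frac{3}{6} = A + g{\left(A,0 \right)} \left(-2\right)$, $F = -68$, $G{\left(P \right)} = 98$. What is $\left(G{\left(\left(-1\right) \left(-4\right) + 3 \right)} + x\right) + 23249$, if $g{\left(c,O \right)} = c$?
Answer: $\frac{33815}{2} \approx 16908.0$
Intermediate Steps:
$Q{\left(A \right)} = - \frac{1}{2} - A$ ($Q{\left(A \right)} = - \frac{1}{2} + \left(A + A \left(-2\right)\right) = - \frac{1}{2} + \left(A - 2 A\right) = - \frac{1}{2} - A$)
$x = - \frac{12879}{2}$ ($x = \left(- \frac{1}{2} - -68\right) - 6507 = \left(- \frac{1}{2} + 68\right) - 6507 = \frac{135}{2} - 6507 = - \frac{12879}{2} \approx -6439.5$)
$\left(G{\left(\left(-1\right) \left(-4\right) + 3 \right)} + x\right) + 23249 = \left(98 - \frac{12879}{2}\right) + 23249 = - \frac{12683}{2} + 23249 = \frac{33815}{2}$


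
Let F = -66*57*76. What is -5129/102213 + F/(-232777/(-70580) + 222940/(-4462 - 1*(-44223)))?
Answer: -82012141056563201393/2554359240162861 ≈ -32107.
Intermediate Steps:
F = -285912 (F = -3762*76 = -285912)
-5129/102213 + F/(-232777/(-70580) + 222940/(-4462 - 1*(-44223))) = -5129/102213 - 285912/(-232777/(-70580) + 222940/(-4462 - 1*(-44223))) = -5129*1/102213 - 285912/(-232777*(-1/70580) + 222940/(-4462 + 44223)) = -5129/102213 - 285912/(232777/70580 + 222940/39761) = -5129/102213 - 285912/24990551497/2806331380 = -5129/102213 - 285912*2806331380/24990551497 = -5129/102213 - 802363817518560/24990551497 = -82012141056563201393/2554359240162861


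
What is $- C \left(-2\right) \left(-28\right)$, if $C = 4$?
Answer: $-224$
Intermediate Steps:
$- C \left(-2\right) \left(-28\right) = \left(-1\right) 4 \left(-2\right) \left(-28\right) = \left(-4\right) \left(-2\right) \left(-28\right) = 8 \left(-28\right) = -224$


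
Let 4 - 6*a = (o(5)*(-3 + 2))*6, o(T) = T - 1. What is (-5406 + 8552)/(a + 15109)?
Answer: 9438/45341 ≈ 0.20816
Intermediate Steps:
o(T) = -1 + T
a = 14/3 (a = 2/3 - (-1 + 5)*(-3 + 2)*6/6 = 2/3 - 4*(-1)*6/6 = 2/3 - (-2)*6/3 = 2/3 - 1/6*(-24) = 2/3 + 4 = 14/3 ≈ 4.6667)
(-5406 + 8552)/(a + 15109) = (-5406 + 8552)/(14/3 + 15109) = 3146/(45341/3) = 3146*(3/45341) = 9438/45341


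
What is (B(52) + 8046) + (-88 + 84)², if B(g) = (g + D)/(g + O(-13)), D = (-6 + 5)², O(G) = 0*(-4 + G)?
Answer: 419277/52 ≈ 8063.0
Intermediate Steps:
O(G) = 0
D = 1 (D = (-1)² = 1)
B(g) = (1 + g)/g (B(g) = (g + 1)/(g + 0) = (1 + g)/g)
(B(52) + 8046) + (-88 + 84)² = ((1 + 52)/52 + 8046) + (-88 + 84)² = ((1/52)*53 + 8046) + (-4)² = (53/52 + 8046) + 16 = 418445/52 + 16 = 419277/52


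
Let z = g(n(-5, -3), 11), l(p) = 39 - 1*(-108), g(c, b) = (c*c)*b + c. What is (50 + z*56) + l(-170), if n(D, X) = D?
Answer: 15317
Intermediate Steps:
g(c, b) = c + b*c**2 (g(c, b) = c**2*b + c = b*c**2 + c = c + b*c**2)
l(p) = 147 (l(p) = 39 + 108 = 147)
z = 270 (z = -5*(1 + 11*(-5)) = -5*(1 - 55) = -5*(-54) = 270)
(50 + z*56) + l(-170) = (50 + 270*56) + 147 = (50 + 15120) + 147 = 15170 + 147 = 15317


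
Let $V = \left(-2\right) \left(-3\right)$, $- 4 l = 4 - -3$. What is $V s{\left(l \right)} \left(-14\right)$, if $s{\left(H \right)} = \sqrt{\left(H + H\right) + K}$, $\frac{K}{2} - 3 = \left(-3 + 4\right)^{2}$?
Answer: $- 126 \sqrt{2} \approx -178.19$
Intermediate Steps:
$l = - \frac{7}{4}$ ($l = - \frac{4 - -3}{4} = - \frac{4 + 3}{4} = \left(- \frac{1}{4}\right) 7 = - \frac{7}{4} \approx -1.75$)
$K = 8$ ($K = 6 + 2 \left(-3 + 4\right)^{2} = 6 + 2 \cdot 1^{2} = 6 + 2 \cdot 1 = 6 + 2 = 8$)
$s{\left(H \right)} = \sqrt{8 + 2 H}$ ($s{\left(H \right)} = \sqrt{\left(H + H\right) + 8} = \sqrt{2 H + 8} = \sqrt{8 + 2 H}$)
$V = 6$
$V s{\left(l \right)} \left(-14\right) = 6 \sqrt{8 + 2 \left(- \frac{7}{4}\right)} \left(-14\right) = 6 \sqrt{8 - \frac{7}{2}} \left(-14\right) = 6 \sqrt{\frac{9}{2}} \left(-14\right) = 6 \frac{3 \sqrt{2}}{2} \left(-14\right) = 9 \sqrt{2} \left(-14\right) = - 126 \sqrt{2}$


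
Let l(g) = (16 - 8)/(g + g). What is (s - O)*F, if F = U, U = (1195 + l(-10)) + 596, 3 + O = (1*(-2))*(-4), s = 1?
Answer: -35812/5 ≈ -7162.4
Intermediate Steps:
O = 5 (O = -3 + (1*(-2))*(-4) = -3 - 2*(-4) = -3 + 8 = 5)
l(g) = 4/g (l(g) = 8/((2*g)) = 8*(1/(2*g)) = 4/g)
U = 8953/5 (U = (1195 + 4/(-10)) + 596 = (1195 + 4*(-⅒)) + 596 = (1195 - ⅖) + 596 = 5973/5 + 596 = 8953/5 ≈ 1790.6)
F = 8953/5 ≈ 1790.6
(s - O)*F = (1 - 1*5)*(8953/5) = (1 - 5)*(8953/5) = -4*8953/5 = -35812/5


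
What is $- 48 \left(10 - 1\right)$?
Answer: $-432$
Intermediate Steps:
$- 48 \left(10 - 1\right) = \left(-48\right) 9 = -432$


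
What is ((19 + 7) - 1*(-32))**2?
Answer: 3364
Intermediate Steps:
((19 + 7) - 1*(-32))**2 = (26 + 32)**2 = 58**2 = 3364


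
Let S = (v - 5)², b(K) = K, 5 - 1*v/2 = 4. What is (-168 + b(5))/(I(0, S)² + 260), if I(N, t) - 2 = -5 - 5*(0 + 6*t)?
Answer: -163/74789 ≈ -0.0021795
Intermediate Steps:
v = 2 (v = 10 - 2*4 = 10 - 8 = 2)
S = 9 (S = (2 - 5)² = (-3)² = 9)
I(N, t) = -3 - 30*t (I(N, t) = 2 + (-5 - 5*(0 + 6*t)) = 2 + (-5 - 30*t) = -3 - 30*t)
(-168 + b(5))/(I(0, S)² + 260) = (-168 + 5)/((-3 - 30*9)² + 260) = -163/((-3 - 270)² + 260) = -163/((-273)² + 260) = -163/(74529 + 260) = -163/74789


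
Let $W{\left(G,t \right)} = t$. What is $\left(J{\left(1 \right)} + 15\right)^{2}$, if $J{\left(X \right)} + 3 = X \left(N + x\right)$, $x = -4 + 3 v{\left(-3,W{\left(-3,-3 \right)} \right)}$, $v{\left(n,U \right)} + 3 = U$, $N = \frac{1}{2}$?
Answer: $\frac{361}{4} \approx 90.25$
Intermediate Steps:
$N = \frac{1}{2} \approx 0.5$
$v{\left(n,U \right)} = -3 + U$
$x = -22$ ($x = -4 + 3 \left(-3 - 3\right) = -4 + 3 \left(-6\right) = -4 - 18 = -22$)
$J{\left(X \right)} = -3 - \frac{43 X}{2}$ ($J{\left(X \right)} = -3 + X \left(\frac{1}{2} - 22\right) = -3 + X \left(- \frac{43}{2}\right) = -3 - \frac{43 X}{2}$)
$\left(J{\left(1 \right)} + 15\right)^{2} = \left(\left(-3 - \frac{43}{2}\right) + 15\right)^{2} = \left(- \frac{49}{2} + 15\right)^{2} = \left(- \frac{19}{2}\right)^{2} = \frac{361}{4}$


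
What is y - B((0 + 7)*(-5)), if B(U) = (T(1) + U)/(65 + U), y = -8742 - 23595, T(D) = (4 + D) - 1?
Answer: -970079/30 ≈ -32336.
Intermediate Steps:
T(D) = 3 + D
y = -32337
B(U) = (4 + U)/(65 + U) (B(U) = ((3 + 1) + U)/(65 + U) = (4 + U)/(65 + U))
y - B((0 + 7)*(-5)) = -32337 - (4 + (0 + 7)*(-5))/(65 + (0 + 7)*(-5)) = -32337 - (4 + 7*(-5))/(65 + 7*(-5)) = -32337 - (4 - 35)/(65 - 35) = -32337 - (-31)/30 = -32337 - 1*(-31/30) = -32337 + 31/30 = -970079/30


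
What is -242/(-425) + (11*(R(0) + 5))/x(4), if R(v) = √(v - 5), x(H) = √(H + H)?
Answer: 242/425 + 11*√2*(5 + I*√5)/4 ≈ 20.015 + 8.6963*I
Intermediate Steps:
x(H) = √2*√H (x(H) = √(2*H) = √2*√H)
R(v) = √(-5 + v)
-242/(-425) + (11*(R(0) + 5))/x(4) = -242/(-425) + (11*(√(-5 + 0) + 5))/((√2*√4)) = -242*(-1/425) + (11*(√(-5) + 5))/((√2*2)) = 242/425 + (11*(I*√5 + 5))/((2*√2)) = 242/425 + (11*(5 + I*√5))*(√2/4) = 242/425 + (55 + 11*I*√5)*(√2/4) = 242/425 + √2*(55 + 11*I*√5)/4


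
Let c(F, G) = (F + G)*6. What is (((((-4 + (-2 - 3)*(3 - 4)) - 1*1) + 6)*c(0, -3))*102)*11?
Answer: -121176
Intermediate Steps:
c(F, G) = 6*F + 6*G
(((((-4 + (-2 - 3)*(3 - 4)) - 1*1) + 6)*c(0, -3))*102)*11 = (((((-4 + (-2 - 3)*(3 - 4)) - 1*1) + 6)*(6*0 + 6*(-3)))*102)*11 = (((((-4 - 5*(-1)) - 1) + 6)*(0 - 18))*102)*11 = (((((-4 + 5) - 1) + 6)*(-18))*102)*11 = ((((1 - 1) + 6)*(-18))*102)*11 = (((0 + 6)*(-18))*102)*11 = ((6*(-18))*102)*11 = -108*102*11 = -11016*11 = -121176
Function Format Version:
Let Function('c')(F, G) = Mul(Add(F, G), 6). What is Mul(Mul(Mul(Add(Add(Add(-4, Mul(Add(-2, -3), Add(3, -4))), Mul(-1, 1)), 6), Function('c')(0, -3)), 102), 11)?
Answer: -121176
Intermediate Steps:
Function('c')(F, G) = Add(Mul(6, F), Mul(6, G))
Mul(Mul(Mul(Add(Add(Add(-4, Mul(Add(-2, -3), Add(3, -4))), Mul(-1, 1)), 6), Function('c')(0, -3)), 102), 11) = Mul(Mul(Mul(Add(Add(Add(-4, Mul(Add(-2, -3), Add(3, -4))), Mul(-1, 1)), 6), Add(Mul(6, 0), Mul(6, -3))), 102), 11) = Mul(Mul(Mul(Add(Add(Add(-4, Mul(-5, -1)), -1), 6), Add(0, -18)), 102), 11) = Mul(Mul(Mul(Add(Add(Add(-4, 5), -1), 6), -18), 102), 11) = Mul(Mul(Mul(Add(Add(1, -1), 6), -18), 102), 11) = Mul(Mul(Mul(Add(0, 6), -18), 102), 11) = Mul(Mul(Mul(6, -18), 102), 11) = Mul(Mul(-108, 102), 11) = Mul(-11016, 11) = -121176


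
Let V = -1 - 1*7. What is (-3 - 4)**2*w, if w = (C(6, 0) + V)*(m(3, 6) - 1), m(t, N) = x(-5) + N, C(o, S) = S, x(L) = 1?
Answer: -2352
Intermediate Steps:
V = -8 (V = -1 - 7 = -8)
m(t, N) = 1 + N
w = -48 (w = (0 - 8)*((1 + 6) - 1) = -8*(7 - 1) = -8*6 = -48)
(-3 - 4)**2*w = (-3 - 4)**2*(-48) = (-7)**2*(-48) = 49*(-48) = -2352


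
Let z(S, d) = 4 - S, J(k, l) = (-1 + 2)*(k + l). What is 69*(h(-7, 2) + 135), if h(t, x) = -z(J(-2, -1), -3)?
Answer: 8832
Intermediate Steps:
J(k, l) = k + l (J(k, l) = 1*(k + l) = k + l)
h(t, x) = -7 (h(t, x) = -(4 - (-2 - 1)) = -(4 - 1*(-3)) = -(4 + 3) = -1*7 = -7)
69*(h(-7, 2) + 135) = 69*(-7 + 135) = 69*128 = 8832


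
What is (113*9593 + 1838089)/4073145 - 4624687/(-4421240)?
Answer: 6351263458427/3601670319960 ≈ 1.7634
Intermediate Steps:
(113*9593 + 1838089)/4073145 - 4624687/(-4421240) = (1084009 + 1838089)*(1/4073145) - 4624687*(-1/4421240) = 2922098*(1/4073145) + 4624687/4421240 = 2922098/4073145 + 4624687/4421240 = 6351263458427/3601670319960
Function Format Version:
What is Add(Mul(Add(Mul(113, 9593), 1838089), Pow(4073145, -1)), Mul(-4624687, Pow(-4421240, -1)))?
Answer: Rational(6351263458427, 3601670319960) ≈ 1.7634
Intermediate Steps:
Add(Mul(Add(Mul(113, 9593), 1838089), Pow(4073145, -1)), Mul(-4624687, Pow(-4421240, -1))) = Add(Mul(Add(1084009, 1838089), Rational(1, 4073145)), Mul(-4624687, Rational(-1, 4421240))) = Add(Mul(2922098, Rational(1, 4073145)), Rational(4624687, 4421240)) = Add(Rational(2922098, 4073145), Rational(4624687, 4421240)) = Rational(6351263458427, 3601670319960)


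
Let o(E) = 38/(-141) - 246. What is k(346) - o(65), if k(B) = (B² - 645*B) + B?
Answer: -14503504/141 ≈ -1.0286e+5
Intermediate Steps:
k(B) = B² - 644*B
o(E) = -34724/141 (o(E) = 38*(-1/141) - 246 = -38/141 - 246 = -34724/141)
k(346) - o(65) = 346*(-644 + 346) - 1*(-34724/141) = 346*(-298) + 34724/141 = -103108 + 34724/141 = -14503504/141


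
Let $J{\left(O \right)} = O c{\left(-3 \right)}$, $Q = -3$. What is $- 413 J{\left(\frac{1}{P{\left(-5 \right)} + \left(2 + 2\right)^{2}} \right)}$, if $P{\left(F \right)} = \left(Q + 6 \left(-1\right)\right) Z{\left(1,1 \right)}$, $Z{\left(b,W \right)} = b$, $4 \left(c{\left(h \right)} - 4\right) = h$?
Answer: $- \frac{767}{4} \approx -191.75$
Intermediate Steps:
$c{\left(h \right)} = 4 + \frac{h}{4}$
$P{\left(F \right)} = -9$ ($P{\left(F \right)} = \left(-3 + 6 \left(-1\right)\right) 1 = \left(-3 - 6\right) 1 = \left(-9\right) 1 = -9$)
$J{\left(O \right)} = \frac{13 O}{4}$ ($J{\left(O \right)} = O \left(4 + \frac{1}{4} \left(-3\right)\right) = O \left(4 - \frac{3}{4}\right) = O \frac{13}{4} = \frac{13 O}{4}$)
$- 413 J{\left(\frac{1}{P{\left(-5 \right)} + \left(2 + 2\right)^{2}} \right)} = - 413 \frac{13}{4 \left(-9 + \left(2 + 2\right)^{2}\right)} = - 413 \frac{13}{4 \left(-9 + 4^{2}\right)} = - 413 \frac{13}{4 \left(-9 + 16\right)} = - 413 \frac{13}{4 \cdot 7} = - 413 \cdot \frac{13}{4} \cdot \frac{1}{7} = \left(-413\right) \frac{13}{28} = - \frac{767}{4}$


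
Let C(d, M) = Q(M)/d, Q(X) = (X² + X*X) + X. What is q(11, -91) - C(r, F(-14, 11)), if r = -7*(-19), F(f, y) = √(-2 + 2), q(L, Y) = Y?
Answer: -91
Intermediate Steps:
F(f, y) = 0 (F(f, y) = √0 = 0)
r = 133
Q(X) = X + 2*X² (Q(X) = (X² + X²) + X = 2*X² + X = X + 2*X²)
C(d, M) = M*(1 + 2*M)/d (C(d, M) = (M*(1 + 2*M))/d = M*(1 + 2*M)/d)
q(11, -91) - C(r, F(-14, 11)) = -91 - 0*(1 + 2*0)/133 = -91 - 0*(1 + 0)/133 = -91 - 0/133 = -91 - 1*0 = -91 + 0 = -91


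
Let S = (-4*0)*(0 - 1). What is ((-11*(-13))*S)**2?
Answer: 0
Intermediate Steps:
S = 0 (S = 0*(-1) = 0)
((-11*(-13))*S)**2 = (-11*(-13)*0)**2 = (143*0)**2 = 0**2 = 0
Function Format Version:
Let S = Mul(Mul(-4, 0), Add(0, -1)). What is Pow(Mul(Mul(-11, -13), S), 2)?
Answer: 0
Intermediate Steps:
S = 0 (S = Mul(0, -1) = 0)
Pow(Mul(Mul(-11, -13), S), 2) = Pow(Mul(Mul(-11, -13), 0), 2) = Pow(Mul(143, 0), 2) = Pow(0, 2) = 0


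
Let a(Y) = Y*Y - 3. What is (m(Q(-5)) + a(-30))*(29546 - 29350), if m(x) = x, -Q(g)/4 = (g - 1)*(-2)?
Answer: 166404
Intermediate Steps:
Q(g) = -8 + 8*g (Q(g) = -4*(g - 1)*(-2) = -4*(-1 + g)*(-2) = -4*(2 - 2*g) = -8 + 8*g)
a(Y) = -3 + Y**2 (a(Y) = Y**2 - 3 = -3 + Y**2)
(m(Q(-5)) + a(-30))*(29546 - 29350) = ((-8 + 8*(-5)) + (-3 + (-30)**2))*(29546 - 29350) = ((-8 - 40) + (-3 + 900))*196 = (-48 + 897)*196 = 849*196 = 166404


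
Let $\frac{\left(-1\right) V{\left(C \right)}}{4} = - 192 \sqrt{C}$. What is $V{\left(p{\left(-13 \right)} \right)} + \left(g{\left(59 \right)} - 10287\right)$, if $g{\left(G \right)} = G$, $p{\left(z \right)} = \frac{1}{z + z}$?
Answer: $-10228 + \frac{384 i \sqrt{26}}{13} \approx -10228.0 + 150.62 i$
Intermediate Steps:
$p{\left(z \right)} = \frac{1}{2 z}$
$V{\left(C \right)} = 768 \sqrt{C}$ ($V{\left(C \right)} = - 4 \left(- 192 \sqrt{C}\right) = 768 \sqrt{C}$)
$V{\left(p{\left(-13 \right)} \right)} + \left(g{\left(59 \right)} - 10287\right) = 768 \sqrt{\frac{1}{2 \left(-13\right)}} + \left(59 - 10287\right) = 768 \sqrt{\frac{1}{2} \left(- \frac{1}{13}\right)} + \left(59 - 10287\right) = 768 \sqrt{- \frac{1}{26}} - 10228 = 768 \frac{i \sqrt{26}}{26} - 10228 = \frac{384 i \sqrt{26}}{13} - 10228 = -10228 + \frac{384 i \sqrt{26}}{13}$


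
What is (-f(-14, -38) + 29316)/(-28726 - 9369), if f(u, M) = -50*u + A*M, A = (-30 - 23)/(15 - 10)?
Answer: -141066/190475 ≈ -0.74060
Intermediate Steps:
A = -53/5 ≈ -10.600
f(u, M) = -50*u - 53*M/5
(-f(-14, -38) + 29316)/(-28726 - 9369) = (-(-50*(-14) - 53/5*(-38)) + 29316)/(-28726 - 9369) = (-(700 + 2014/5) + 29316)/(-38095) = (-1*5514/5 + 29316)*(-1/38095) = (-5514/5 + 29316)*(-1/38095) = (141066/5)*(-1/38095) = -141066/190475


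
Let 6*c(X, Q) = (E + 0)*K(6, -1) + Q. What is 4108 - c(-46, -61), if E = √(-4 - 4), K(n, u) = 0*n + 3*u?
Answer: 24709/6 + I*√2 ≈ 4118.2 + 1.4142*I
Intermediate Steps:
K(n, u) = 3*u (K(n, u) = 0 + 3*u = 3*u)
E = 2*I*√2 (E = √(-8) = 2*I*√2 ≈ 2.8284*I)
c(X, Q) = Q/6 - I*√2 (c(X, Q) = ((2*I*√2 + 0)*(3*(-1)) + Q)/6 = ((2*I*√2)*(-3) + Q)/6 = (-6*I*√2 + Q)/6 = (Q - 6*I*√2)/6 = Q/6 - I*√2)
4108 - c(-46, -61) = 4108 - ((⅙)*(-61) - I*√2) = 4108 - (-61/6 - I*√2) = 4108 + (61/6 + I*√2) = 24709/6 + I*√2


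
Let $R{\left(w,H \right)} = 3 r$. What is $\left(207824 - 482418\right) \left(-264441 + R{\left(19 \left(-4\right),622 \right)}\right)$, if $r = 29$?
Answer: $72590022276$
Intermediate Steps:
$R{\left(w,H \right)} = 87$ ($R{\left(w,H \right)} = 3 \cdot 29 = 87$)
$\left(207824 - 482418\right) \left(-264441 + R{\left(19 \left(-4\right),622 \right)}\right) = \left(207824 - 482418\right) \left(-264441 + 87\right) = \left(-274594\right) \left(-264354\right) = 72590022276$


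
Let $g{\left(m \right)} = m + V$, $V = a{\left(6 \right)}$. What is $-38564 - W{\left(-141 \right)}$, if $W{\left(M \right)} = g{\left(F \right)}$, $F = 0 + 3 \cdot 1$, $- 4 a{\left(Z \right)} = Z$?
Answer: $- \frac{77131}{2} \approx -38566.0$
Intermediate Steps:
$a{\left(Z \right)} = - \frac{Z}{4}$
$F = 3$ ($F = 0 + 3 = 3$)
$V = - \frac{3}{2}$ ($V = \left(- \frac{1}{4}\right) 6 = - \frac{3}{2} \approx -1.5$)
$g{\left(m \right)} = - \frac{3}{2} + m$ ($g{\left(m \right)} = m - \frac{3}{2} = - \frac{3}{2} + m$)
$W{\left(M \right)} = \frac{3}{2}$ ($W{\left(M \right)} = - \frac{3}{2} + 3 = \frac{3}{2}$)
$-38564 - W{\left(-141 \right)} = -38564 - \frac{3}{2} = - \frac{77131}{2}$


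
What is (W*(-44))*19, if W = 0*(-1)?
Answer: 0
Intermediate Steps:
W = 0
(W*(-44))*19 = (0*(-44))*19 = 0*19 = 0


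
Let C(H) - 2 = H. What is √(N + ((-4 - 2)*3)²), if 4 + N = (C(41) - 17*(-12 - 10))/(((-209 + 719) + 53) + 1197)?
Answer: √61997870/440 ≈ 17.895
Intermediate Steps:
C(H) = 2 + H
N = -6623/1760 (N = -4 + ((2 + 41) - 17*(-12 - 10))/(((-209 + 719) + 53) + 1197) = -4 + (43 - 17*(-22))/((510 + 53) + 1197) = -4 + (43 + 374)/(563 + 1197) = -4 + 417/1760 = -6623/1760 ≈ -3.7631)
√(N + ((-4 - 2)*3)²) = √(-6623/1760 + ((-4 - 2)*3)²) = √(-6623/1760 + (-6*3)²) = √(-6623/1760 + (-18)²) = √(-6623/1760 + 324) = √(563617/1760) = √61997870/440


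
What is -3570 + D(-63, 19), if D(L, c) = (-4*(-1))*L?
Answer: -3822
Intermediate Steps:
D(L, c) = 4*L
-3570 + D(-63, 19) = -3570 + 4*(-63) = -3570 - 252 = -3822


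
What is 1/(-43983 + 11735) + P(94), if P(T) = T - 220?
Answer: -4063249/32248 ≈ -126.00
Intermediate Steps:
P(T) = -220 + T
1/(-43983 + 11735) + P(94) = 1/(-43983 + 11735) + (-220 + 94) = 1/(-32248) - 126 = -1/32248 - 126 = -4063249/32248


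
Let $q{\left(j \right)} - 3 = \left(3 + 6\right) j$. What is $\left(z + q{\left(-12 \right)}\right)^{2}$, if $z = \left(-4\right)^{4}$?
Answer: $22801$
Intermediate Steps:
$z = 256$
$q{\left(j \right)} = 3 + 9 j$ ($q{\left(j \right)} = 3 + \left(3 + 6\right) j = 3 + 9 j$)
$\left(z + q{\left(-12 \right)}\right)^{2} = \left(256 + \left(3 + 9 \left(-12\right)\right)\right)^{2} = \left(256 + \left(3 - 108\right)\right)^{2} = \left(256 - 105\right)^{2} = 151^{2} = 22801$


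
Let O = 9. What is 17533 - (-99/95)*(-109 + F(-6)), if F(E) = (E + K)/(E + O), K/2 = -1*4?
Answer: 1654382/95 ≈ 17415.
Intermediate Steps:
K = -8 (K = 2*(-1*4) = 2*(-4) = -8)
F(E) = (-8 + E)/(9 + E) (F(E) = (E - 8)/(E + 9) = (-8 + E)/(9 + E))
17533 - (-99/95)*(-109 + F(-6)) = 17533 - (-99/95)*(-109 + (-8 - 6)/(9 - 6)) = 17533 - (-99*1/95)*(-109 - 14/3) = 17533 - (-99)*(-109 + (⅓)*(-14))/95 = 17533 - (-99)*(-109 - 14/3)/95 = 17533 - (-99)*(-341)/(95*3) = 17533 - 1*11253/95 = 17533 - 11253/95 = 1654382/95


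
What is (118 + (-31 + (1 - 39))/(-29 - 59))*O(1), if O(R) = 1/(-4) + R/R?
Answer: 31359/352 ≈ 89.088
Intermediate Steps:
O(R) = 3/4 (O(R) = 1*(-1/4) + 1 = -1/4 + 1 = 3/4)
(118 + (-31 + (1 - 39))/(-29 - 59))*O(1) = (118 + (-31 + (1 - 39))/(-29 - 59))*(3/4) = (118 + (-31 - 38)/(-88))*(3/4) = (118 - 69*(-1/88))*(3/4) = (118 + 69/88)*(3/4) = (10453/88)*(3/4) = 31359/352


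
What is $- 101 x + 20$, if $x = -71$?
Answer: $7191$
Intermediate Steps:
$- 101 x + 20 = \left(-101\right) \left(-71\right) + 20 = 7171 + 20 = 7191$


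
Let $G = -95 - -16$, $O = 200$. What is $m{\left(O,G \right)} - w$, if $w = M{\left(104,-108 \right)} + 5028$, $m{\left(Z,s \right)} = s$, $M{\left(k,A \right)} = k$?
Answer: $-5211$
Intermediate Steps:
$G = -79$ ($G = -95 + 16 = -79$)
$w = 5132$ ($w = 104 + 5028 = 5132$)
$m{\left(O,G \right)} - w = -79 - 5132 = -5211$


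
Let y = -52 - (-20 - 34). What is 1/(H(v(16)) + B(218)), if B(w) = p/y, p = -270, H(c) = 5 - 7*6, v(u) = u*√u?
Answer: -1/172 ≈ -0.0058140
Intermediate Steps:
v(u) = u^(3/2)
H(c) = -37 (H(c) = 5 - 42 = -37)
y = 2 (y = -52 - 1*(-54) = -52 + 54 = 2)
B(w) = -135 (B(w) = -270/2 = -270*½ = -135)
1/(H(v(16)) + B(218)) = 1/(-37 - 135) = 1/(-172) = -1/172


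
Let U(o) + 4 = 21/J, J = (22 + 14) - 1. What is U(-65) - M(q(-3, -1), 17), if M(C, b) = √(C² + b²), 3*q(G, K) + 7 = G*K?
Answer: -17/5 - √2617/3 ≈ -20.452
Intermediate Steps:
q(G, K) = -7/3 + G*K/3 (q(G, K) = -7/3 + (G*K)/3 = -7/3 + G*K/3)
J = 35 (J = 36 - 1 = 35)
U(o) = -17/5 (U(o) = -4 + 21/35 = -4 + 21*(1/35) = -4 + ⅗ = -17/5)
U(-65) - M(q(-3, -1), 17) = -17/5 - √((-7/3 + (⅓)*(-3)*(-1))² + 17²) = -17/5 - √((-7/3 + 1)² + 289) = -17/5 - √((-4/3)² + 289) = -17/5 - √(16/9 + 289) = -17/5 - √(2617/9) = -17/5 - √2617/3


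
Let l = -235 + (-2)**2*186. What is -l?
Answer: -509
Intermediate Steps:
l = 509 (l = -235 + 4*186 = -235 + 744 = 509)
-l = -1*509 = -509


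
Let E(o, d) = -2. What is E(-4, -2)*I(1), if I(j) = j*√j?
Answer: -2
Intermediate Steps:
I(j) = j^(3/2)
E(-4, -2)*I(1) = -2*1^(3/2) = -2*1 = -2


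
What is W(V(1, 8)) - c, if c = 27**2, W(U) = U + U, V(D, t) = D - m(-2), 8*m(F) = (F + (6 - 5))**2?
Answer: -2909/4 ≈ -727.25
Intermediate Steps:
m(F) = (1 + F)**2/8 (m(F) = (F + (6 - 5))**2/8 = (F + 1)**2/8 = (1 + F)**2/8)
V(D, t) = -1/8 + D (V(D, t) = D - (1 - 2)**2/8 = D - (-1)**2/8 = D - 1/8 = -1/8 + D)
W(U) = 2*U
c = 729
W(V(1, 8)) - c = 2*(-1/8 + 1) - 1*729 = 2*(7/8) - 729 = 7/4 - 729 = -2909/4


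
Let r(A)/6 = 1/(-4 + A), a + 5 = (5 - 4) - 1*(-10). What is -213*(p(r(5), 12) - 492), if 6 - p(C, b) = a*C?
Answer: 111186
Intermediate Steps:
a = 6 (a = -5 + ((5 - 4) - 1*(-10)) = -5 + (1 + 10) = -5 + 11 = 6)
r(A) = 6/(-4 + A)
p(C, b) = 6 - 6*C
-213*(p(r(5), 12) - 492) = -213*((6 - 36/(-4 + 5)) - 492) = -213*((6 - 36/1) - 492) = -213*((6 - 36) - 492) = -213*(-30 - 492) = -213*(-522) = 111186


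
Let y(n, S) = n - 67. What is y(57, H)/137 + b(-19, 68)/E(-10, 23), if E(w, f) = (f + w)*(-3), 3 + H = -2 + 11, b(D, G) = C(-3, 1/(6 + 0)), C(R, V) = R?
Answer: 7/1781 ≈ 0.0039304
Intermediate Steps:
b(D, G) = -3
H = 6 (H = -3 + (-2 + 11) = -3 + 9 = 6)
y(n, S) = -67 + n
E(w, f) = -3*f - 3*w
y(57, H)/137 + b(-19, 68)/E(-10, 23) = (-67 + 57)/137 - 3/(-3*23 - 3*(-10)) = -10*1/137 - 3/(-69 + 30) = -10/137 - 3/(-39) = -10/137 - 3*(-1/39) = -10/137 + 1/13 = 7/1781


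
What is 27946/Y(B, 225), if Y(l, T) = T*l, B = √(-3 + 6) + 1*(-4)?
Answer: -111784/2925 - 27946*√3/2925 ≈ -54.765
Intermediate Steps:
B = -4 + √3 (B = √3 - 4 = -4 + √3 ≈ -2.2679)
27946/Y(B, 225) = 27946/((225*(-4 + √3))) = 27946/(-900 + 225*√3)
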